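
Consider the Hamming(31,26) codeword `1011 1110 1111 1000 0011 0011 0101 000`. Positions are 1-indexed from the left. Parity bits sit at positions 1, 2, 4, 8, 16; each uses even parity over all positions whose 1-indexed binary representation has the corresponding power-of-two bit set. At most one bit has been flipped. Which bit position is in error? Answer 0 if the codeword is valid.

s1: b1⊕b3⊕b5⊕b7⊕b9⊕b11⊕b13⊕b15⊕b17⊕b19⊕b21⊕b23⊕b25⊕b27⊕b29⊕b31 = 1⊕1⊕1⊕1⊕1⊕1⊕1⊕0⊕0⊕1⊕0⊕1⊕0⊕0⊕0⊕0 = 1
s2: b2⊕b3⊕b6⊕b7⊕b10⊕b11⊕b14⊕b15⊕b18⊕b19⊕b22⊕b23⊕b26⊕b27⊕b30⊕b31 = 0⊕1⊕1⊕1⊕1⊕1⊕0⊕0⊕0⊕1⊕0⊕1⊕1⊕0⊕0⊕0 = 0
s4: b4⊕b5⊕b6⊕b7⊕b12⊕b13⊕b14⊕b15⊕b20⊕b21⊕b22⊕b23⊕b28⊕b29⊕b30⊕b31 = 1⊕1⊕1⊕1⊕1⊕1⊕0⊕0⊕1⊕0⊕0⊕1⊕1⊕0⊕0⊕0 = 1
s8: b8⊕b9⊕b10⊕b11⊕b12⊕b13⊕b14⊕b15⊕b24⊕b25⊕b26⊕b27⊕b28⊕b29⊕b30⊕b31 = 0⊕1⊕1⊕1⊕1⊕1⊕0⊕0⊕1⊕0⊕1⊕0⊕1⊕0⊕0⊕0 = 0
s16: b16⊕b17⊕b18⊕b19⊕b20⊕b21⊕b22⊕b23⊕b24⊕b25⊕b26⊕b27⊕b28⊕b29⊕b30⊕b31 = 0⊕0⊕0⊕1⊕1⊕0⊕0⊕1⊕1⊕0⊕1⊕0⊕1⊕0⊕0⊕0 = 0
Syndrome (s16...s1) = 00101 → position 5.

5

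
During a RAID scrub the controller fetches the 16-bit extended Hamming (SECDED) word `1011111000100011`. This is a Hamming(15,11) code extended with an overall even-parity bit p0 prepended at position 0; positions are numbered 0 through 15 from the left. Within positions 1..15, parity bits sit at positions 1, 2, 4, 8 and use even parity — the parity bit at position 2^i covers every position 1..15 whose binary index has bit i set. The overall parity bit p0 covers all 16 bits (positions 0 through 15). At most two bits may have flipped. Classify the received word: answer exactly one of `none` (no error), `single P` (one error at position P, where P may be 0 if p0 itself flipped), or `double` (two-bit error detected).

s1: b1⊕b3⊕b5⊕b7⊕b9⊕b11⊕b13⊕b15 = 0⊕1⊕1⊕0⊕0⊕0⊕0⊕1 = 1
s2: b2⊕b3⊕b6⊕b7⊕b10⊕b11⊕b14⊕b15 = 1⊕1⊕1⊕0⊕1⊕0⊕1⊕1 = 0
s4: b4⊕b5⊕b6⊕b7⊕b12⊕b13⊕b14⊕b15 = 1⊕1⊕1⊕0⊕0⊕0⊕1⊕1 = 1
s8: b8⊕b9⊕b10⊕b11⊕b12⊕b13⊕b14⊕b15 = 0⊕0⊕1⊕0⊕0⊕0⊕1⊕1 = 1
Syndrome (s8...s1) = 1101 → position 13.
Overall parity (XOR of all 16 bits, including p0): 1⊕0⊕1⊕1⊕1⊕1⊕1⊕0⊕0⊕0⊕1⊕0⊕0⊕0⊕1⊕1 = 1
Overall=1, syndrome position=13 → single-bit error at position 13.

single 13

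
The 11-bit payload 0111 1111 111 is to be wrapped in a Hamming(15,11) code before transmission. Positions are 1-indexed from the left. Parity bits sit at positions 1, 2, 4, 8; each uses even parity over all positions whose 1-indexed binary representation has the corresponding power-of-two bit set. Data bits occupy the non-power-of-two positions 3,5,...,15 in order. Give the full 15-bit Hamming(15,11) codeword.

Place data bits at non-power-of-two positions: b3=0, b5=1, b6=1, b7=1, b9=1, b10=1, b11=1, b12=1, b13=1, b14=1, b15=1.
p1 = XOR of data positions {3,5,7,9,11,13,15} = 0⊕1⊕1⊕1⊕1⊕1⊕1 = 0
p2 = XOR of data positions {3,6,7,10,11,14,15} = 0⊕1⊕1⊕1⊕1⊕1⊕1 = 0
p4 = XOR of data positions {5,6,7,12,13,14,15} = 1⊕1⊕1⊕1⊕1⊕1⊕1 = 1
p8 = XOR of data positions {9,10,11,12,13,14,15} = 1⊕1⊕1⊕1⊕1⊕1⊕1 = 1
Codeword b1..b15 = 000111111111111

000111111111111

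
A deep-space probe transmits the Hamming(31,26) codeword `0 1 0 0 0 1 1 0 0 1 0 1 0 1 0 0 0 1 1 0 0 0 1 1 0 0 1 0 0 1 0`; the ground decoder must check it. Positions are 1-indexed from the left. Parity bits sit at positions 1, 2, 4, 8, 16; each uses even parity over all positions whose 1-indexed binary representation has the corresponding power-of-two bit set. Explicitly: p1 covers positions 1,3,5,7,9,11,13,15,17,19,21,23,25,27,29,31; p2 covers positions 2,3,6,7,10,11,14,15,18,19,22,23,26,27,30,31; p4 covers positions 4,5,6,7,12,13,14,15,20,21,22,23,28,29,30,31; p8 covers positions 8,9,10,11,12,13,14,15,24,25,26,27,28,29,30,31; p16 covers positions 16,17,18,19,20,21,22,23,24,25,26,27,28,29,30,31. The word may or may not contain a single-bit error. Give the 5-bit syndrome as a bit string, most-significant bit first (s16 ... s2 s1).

s1: b1⊕b3⊕b5⊕b7⊕b9⊕b11⊕b13⊕b15⊕b17⊕b19⊕b21⊕b23⊕b25⊕b27⊕b29⊕b31 = 0⊕0⊕0⊕1⊕0⊕0⊕0⊕0⊕0⊕1⊕0⊕1⊕0⊕1⊕0⊕0 = 0
s2: b2⊕b3⊕b6⊕b7⊕b10⊕b11⊕b14⊕b15⊕b18⊕b19⊕b22⊕b23⊕b26⊕b27⊕b30⊕b31 = 1⊕0⊕1⊕1⊕1⊕0⊕1⊕0⊕1⊕1⊕0⊕1⊕0⊕1⊕1⊕0 = 0
s4: b4⊕b5⊕b6⊕b7⊕b12⊕b13⊕b14⊕b15⊕b20⊕b21⊕b22⊕b23⊕b28⊕b29⊕b30⊕b31 = 0⊕0⊕1⊕1⊕1⊕0⊕1⊕0⊕0⊕0⊕0⊕1⊕0⊕0⊕1⊕0 = 0
s8: b8⊕b9⊕b10⊕b11⊕b12⊕b13⊕b14⊕b15⊕b24⊕b25⊕b26⊕b27⊕b28⊕b29⊕b30⊕b31 = 0⊕0⊕1⊕0⊕1⊕0⊕1⊕0⊕1⊕0⊕0⊕1⊕0⊕0⊕1⊕0 = 0
s16: b16⊕b17⊕b18⊕b19⊕b20⊕b21⊕b22⊕b23⊕b24⊕b25⊕b26⊕b27⊕b28⊕b29⊕b30⊕b31 = 0⊕0⊕1⊕1⊕0⊕0⊕0⊕1⊕1⊕0⊕0⊕1⊕0⊕0⊕1⊕0 = 0
Syndrome (s16...s1) = 00000 → position 0 (no error).

00000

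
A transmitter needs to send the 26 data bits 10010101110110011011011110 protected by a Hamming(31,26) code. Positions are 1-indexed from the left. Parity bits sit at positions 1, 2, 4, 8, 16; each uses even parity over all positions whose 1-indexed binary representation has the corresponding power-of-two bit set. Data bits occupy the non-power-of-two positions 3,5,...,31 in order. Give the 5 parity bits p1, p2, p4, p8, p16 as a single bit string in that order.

00100

Place data bits at non-power-of-two positions: b3=1, b5=0, b6=0, b7=1, b9=0, b10=1, b11=0, b12=1, b13=1, b14=1, b15=0, b17=1, b18=1, b19=0, b20=0, b21=1, b22=1, b23=0, b24=1, b25=1, b26=0, b27=1, b28=1, b29=1, b30=1, b31=0.
p1 = XOR of data positions {3,5,7,9,11,13,15,17,19,21,23,25,27,29,31} = 1⊕0⊕1⊕0⊕0⊕1⊕0⊕1⊕0⊕1⊕0⊕1⊕1⊕1⊕0 = 0
p2 = XOR of data positions {3,6,7,10,11,14,15,18,19,22,23,26,27,30,31} = 1⊕0⊕1⊕1⊕0⊕1⊕0⊕1⊕0⊕1⊕0⊕0⊕1⊕1⊕0 = 0
p4 = XOR of data positions {5,6,7,12,13,14,15,20,21,22,23,28,29,30,31} = 0⊕0⊕1⊕1⊕1⊕1⊕0⊕0⊕1⊕1⊕0⊕1⊕1⊕1⊕0 = 1
p8 = XOR of data positions {9,10,11,12,13,14,15,24,25,26,27,28,29,30,31} = 0⊕1⊕0⊕1⊕1⊕1⊕0⊕1⊕1⊕0⊕1⊕1⊕1⊕1⊕0 = 0
p16 = XOR of data positions {17,18,19,20,21,22,23,24,25,26,27,28,29,30,31} = 1⊕1⊕0⊕0⊕1⊕1⊕0⊕1⊕1⊕0⊕1⊕1⊕1⊕1⊕0 = 0
Parity bits p1,p2,p4,p8,p16 = 00100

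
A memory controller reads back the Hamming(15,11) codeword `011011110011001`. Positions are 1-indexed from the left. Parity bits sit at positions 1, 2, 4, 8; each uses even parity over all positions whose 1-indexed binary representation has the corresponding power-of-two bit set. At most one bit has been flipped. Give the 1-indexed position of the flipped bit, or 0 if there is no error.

5

s1: b1⊕b3⊕b5⊕b7⊕b9⊕b11⊕b13⊕b15 = 0⊕1⊕1⊕1⊕0⊕1⊕0⊕1 = 1
s2: b2⊕b3⊕b6⊕b7⊕b10⊕b11⊕b14⊕b15 = 1⊕1⊕1⊕1⊕0⊕1⊕0⊕1 = 0
s4: b4⊕b5⊕b6⊕b7⊕b12⊕b13⊕b14⊕b15 = 0⊕1⊕1⊕1⊕1⊕0⊕0⊕1 = 1
s8: b8⊕b9⊕b10⊕b11⊕b12⊕b13⊕b14⊕b15 = 1⊕0⊕0⊕1⊕1⊕0⊕0⊕1 = 0
Syndrome (s8...s1) = 0101 → position 5.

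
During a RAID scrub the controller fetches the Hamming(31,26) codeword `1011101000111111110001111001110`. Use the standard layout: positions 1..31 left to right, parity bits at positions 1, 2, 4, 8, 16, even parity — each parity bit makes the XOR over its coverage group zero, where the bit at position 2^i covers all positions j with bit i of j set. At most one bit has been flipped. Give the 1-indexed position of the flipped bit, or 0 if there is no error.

3

s1: b1⊕b3⊕b5⊕b7⊕b9⊕b11⊕b13⊕b15⊕b17⊕b19⊕b21⊕b23⊕b25⊕b27⊕b29⊕b31 = 1⊕1⊕1⊕1⊕0⊕1⊕1⊕1⊕1⊕0⊕0⊕1⊕1⊕0⊕1⊕0 = 1
s2: b2⊕b3⊕b6⊕b7⊕b10⊕b11⊕b14⊕b15⊕b18⊕b19⊕b22⊕b23⊕b26⊕b27⊕b30⊕b31 = 0⊕1⊕0⊕1⊕0⊕1⊕1⊕1⊕1⊕0⊕1⊕1⊕0⊕0⊕1⊕0 = 1
s4: b4⊕b5⊕b6⊕b7⊕b12⊕b13⊕b14⊕b15⊕b20⊕b21⊕b22⊕b23⊕b28⊕b29⊕b30⊕b31 = 1⊕1⊕0⊕1⊕1⊕1⊕1⊕1⊕0⊕0⊕1⊕1⊕1⊕1⊕1⊕0 = 0
s8: b8⊕b9⊕b10⊕b11⊕b12⊕b13⊕b14⊕b15⊕b24⊕b25⊕b26⊕b27⊕b28⊕b29⊕b30⊕b31 = 0⊕0⊕0⊕1⊕1⊕1⊕1⊕1⊕1⊕1⊕0⊕0⊕1⊕1⊕1⊕0 = 0
s16: b16⊕b17⊕b18⊕b19⊕b20⊕b21⊕b22⊕b23⊕b24⊕b25⊕b26⊕b27⊕b28⊕b29⊕b30⊕b31 = 1⊕1⊕1⊕0⊕0⊕0⊕1⊕1⊕1⊕1⊕0⊕0⊕1⊕1⊕1⊕0 = 0
Syndrome (s16...s1) = 00011 → position 3.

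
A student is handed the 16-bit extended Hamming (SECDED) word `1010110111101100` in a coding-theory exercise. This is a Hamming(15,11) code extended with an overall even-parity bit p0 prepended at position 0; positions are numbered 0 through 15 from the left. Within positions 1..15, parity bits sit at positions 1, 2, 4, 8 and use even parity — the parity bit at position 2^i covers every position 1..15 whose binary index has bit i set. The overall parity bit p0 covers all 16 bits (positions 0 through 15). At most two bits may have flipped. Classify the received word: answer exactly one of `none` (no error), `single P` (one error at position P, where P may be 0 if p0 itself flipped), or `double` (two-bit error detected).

s1: b1⊕b3⊕b5⊕b7⊕b9⊕b11⊕b13⊕b15 = 0⊕0⊕1⊕1⊕1⊕0⊕1⊕0 = 0
s2: b2⊕b3⊕b6⊕b7⊕b10⊕b11⊕b14⊕b15 = 1⊕0⊕0⊕1⊕1⊕0⊕0⊕0 = 1
s4: b4⊕b5⊕b6⊕b7⊕b12⊕b13⊕b14⊕b15 = 1⊕1⊕0⊕1⊕1⊕1⊕0⊕0 = 1
s8: b8⊕b9⊕b10⊕b11⊕b12⊕b13⊕b14⊕b15 = 1⊕1⊕1⊕0⊕1⊕1⊕0⊕0 = 1
Syndrome (s8...s1) = 1110 → position 14.
Overall parity (XOR of all 16 bits, including p0): 1⊕0⊕1⊕0⊕1⊕1⊕0⊕1⊕1⊕1⊕1⊕0⊕1⊕1⊕0⊕0 = 0
Overall=0, syndrome position=14 → double-bit error detected (uncorrectable).

double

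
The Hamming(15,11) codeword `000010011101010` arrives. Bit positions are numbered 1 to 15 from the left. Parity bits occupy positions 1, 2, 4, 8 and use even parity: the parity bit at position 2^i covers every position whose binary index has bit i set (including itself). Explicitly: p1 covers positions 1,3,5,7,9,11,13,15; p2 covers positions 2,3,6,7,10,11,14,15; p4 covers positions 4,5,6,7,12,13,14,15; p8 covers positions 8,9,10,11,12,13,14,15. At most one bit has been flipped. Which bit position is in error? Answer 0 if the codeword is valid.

s1: b1⊕b3⊕b5⊕b7⊕b9⊕b11⊕b13⊕b15 = 0⊕0⊕1⊕0⊕1⊕0⊕0⊕0 = 0
s2: b2⊕b3⊕b6⊕b7⊕b10⊕b11⊕b14⊕b15 = 0⊕0⊕0⊕0⊕1⊕0⊕1⊕0 = 0
s4: b4⊕b5⊕b6⊕b7⊕b12⊕b13⊕b14⊕b15 = 0⊕1⊕0⊕0⊕1⊕0⊕1⊕0 = 1
s8: b8⊕b9⊕b10⊕b11⊕b12⊕b13⊕b14⊕b15 = 1⊕1⊕1⊕0⊕1⊕0⊕1⊕0 = 1
Syndrome (s8...s1) = 1100 → position 12.

12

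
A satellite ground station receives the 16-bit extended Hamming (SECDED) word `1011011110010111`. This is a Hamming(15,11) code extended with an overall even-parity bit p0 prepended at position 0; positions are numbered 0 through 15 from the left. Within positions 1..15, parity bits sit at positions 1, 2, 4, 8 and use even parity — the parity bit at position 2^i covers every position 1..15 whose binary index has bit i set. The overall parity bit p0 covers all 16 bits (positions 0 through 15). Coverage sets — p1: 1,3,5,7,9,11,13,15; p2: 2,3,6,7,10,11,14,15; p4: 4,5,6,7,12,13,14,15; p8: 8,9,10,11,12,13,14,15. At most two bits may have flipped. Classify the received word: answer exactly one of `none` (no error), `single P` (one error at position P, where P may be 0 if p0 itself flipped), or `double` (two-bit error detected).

single 10

s1: b1⊕b3⊕b5⊕b7⊕b9⊕b11⊕b13⊕b15 = 0⊕1⊕1⊕1⊕0⊕1⊕1⊕1 = 0
s2: b2⊕b3⊕b6⊕b7⊕b10⊕b11⊕b14⊕b15 = 1⊕1⊕1⊕1⊕0⊕1⊕1⊕1 = 1
s4: b4⊕b5⊕b6⊕b7⊕b12⊕b13⊕b14⊕b15 = 0⊕1⊕1⊕1⊕0⊕1⊕1⊕1 = 0
s8: b8⊕b9⊕b10⊕b11⊕b12⊕b13⊕b14⊕b15 = 1⊕0⊕0⊕1⊕0⊕1⊕1⊕1 = 1
Syndrome (s8...s1) = 1010 → position 10.
Overall parity (XOR of all 16 bits, including p0): 1⊕0⊕1⊕1⊕0⊕1⊕1⊕1⊕1⊕0⊕0⊕1⊕0⊕1⊕1⊕1 = 1
Overall=1, syndrome position=10 → single-bit error at position 10.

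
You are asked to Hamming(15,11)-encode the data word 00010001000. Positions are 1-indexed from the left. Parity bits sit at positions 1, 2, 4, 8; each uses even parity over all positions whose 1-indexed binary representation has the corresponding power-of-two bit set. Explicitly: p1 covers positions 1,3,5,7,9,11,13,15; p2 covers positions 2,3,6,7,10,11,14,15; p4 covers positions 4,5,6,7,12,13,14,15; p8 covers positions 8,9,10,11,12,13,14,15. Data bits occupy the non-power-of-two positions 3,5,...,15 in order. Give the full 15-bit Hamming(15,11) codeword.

110000110001000

Place data bits at non-power-of-two positions: b3=0, b5=0, b6=0, b7=1, b9=0, b10=0, b11=0, b12=1, b13=0, b14=0, b15=0.
p1 = XOR of data positions {3,5,7,9,11,13,15} = 0⊕0⊕1⊕0⊕0⊕0⊕0 = 1
p2 = XOR of data positions {3,6,7,10,11,14,15} = 0⊕0⊕1⊕0⊕0⊕0⊕0 = 1
p4 = XOR of data positions {5,6,7,12,13,14,15} = 0⊕0⊕1⊕1⊕0⊕0⊕0 = 0
p8 = XOR of data positions {9,10,11,12,13,14,15} = 0⊕0⊕0⊕1⊕0⊕0⊕0 = 1
Codeword b1..b15 = 110000110001000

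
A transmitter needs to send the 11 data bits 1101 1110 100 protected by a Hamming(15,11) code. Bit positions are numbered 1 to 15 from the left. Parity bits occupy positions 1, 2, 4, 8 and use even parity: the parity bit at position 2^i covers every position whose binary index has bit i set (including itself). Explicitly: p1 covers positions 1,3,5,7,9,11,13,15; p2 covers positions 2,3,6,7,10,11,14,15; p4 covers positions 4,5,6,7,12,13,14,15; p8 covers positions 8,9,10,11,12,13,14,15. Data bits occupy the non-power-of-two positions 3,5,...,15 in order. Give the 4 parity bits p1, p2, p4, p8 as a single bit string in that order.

0010

Place data bits at non-power-of-two positions: b3=1, b5=1, b6=0, b7=1, b9=1, b10=1, b11=1, b12=0, b13=1, b14=0, b15=0.
p1 = XOR of data positions {3,5,7,9,11,13,15} = 1⊕1⊕1⊕1⊕1⊕1⊕0 = 0
p2 = XOR of data positions {3,6,7,10,11,14,15} = 1⊕0⊕1⊕1⊕1⊕0⊕0 = 0
p4 = XOR of data positions {5,6,7,12,13,14,15} = 1⊕0⊕1⊕0⊕1⊕0⊕0 = 1
p8 = XOR of data positions {9,10,11,12,13,14,15} = 1⊕1⊕1⊕0⊕1⊕0⊕0 = 0
Parity bits p1,p2,p4,p8 = 0010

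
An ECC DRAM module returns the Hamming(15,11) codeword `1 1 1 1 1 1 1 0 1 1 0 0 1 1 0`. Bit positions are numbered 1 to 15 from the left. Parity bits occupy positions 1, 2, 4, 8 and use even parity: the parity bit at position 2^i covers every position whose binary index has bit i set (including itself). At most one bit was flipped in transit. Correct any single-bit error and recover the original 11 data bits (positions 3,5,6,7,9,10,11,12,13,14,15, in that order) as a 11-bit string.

s1: b1⊕b3⊕b5⊕b7⊕b9⊕b11⊕b13⊕b15 = 1⊕1⊕1⊕1⊕1⊕0⊕1⊕0 = 0
s2: b2⊕b3⊕b6⊕b7⊕b10⊕b11⊕b14⊕b15 = 1⊕1⊕1⊕1⊕1⊕0⊕1⊕0 = 0
s4: b4⊕b5⊕b6⊕b7⊕b12⊕b13⊕b14⊕b15 = 1⊕1⊕1⊕1⊕0⊕1⊕1⊕0 = 0
s8: b8⊕b9⊕b10⊕b11⊕b12⊕b13⊕b14⊕b15 = 0⊕1⊕1⊕0⊕0⊕1⊕1⊕0 = 0
Syndrome (s8...s1) = 0000 → position 0 (no error).
No correction needed.
Data bits at positions 3,5,6,7,9,10,11,12,13,14,15: 11111100110

11111100110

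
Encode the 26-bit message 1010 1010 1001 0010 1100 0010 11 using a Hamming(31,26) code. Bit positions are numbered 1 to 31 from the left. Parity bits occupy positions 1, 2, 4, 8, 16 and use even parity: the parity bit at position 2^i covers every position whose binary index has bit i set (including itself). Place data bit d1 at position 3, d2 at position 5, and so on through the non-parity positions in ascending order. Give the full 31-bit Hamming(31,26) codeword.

Place data bits at non-power-of-two positions: b3=1, b5=0, b6=1, b7=0, b9=1, b10=0, b11=1, b12=0, b13=1, b14=0, b15=0, b17=1, b18=0, b19=0, b20=1, b21=0, b22=1, b23=1, b24=0, b25=0, b26=0, b27=0, b28=1, b29=0, b30=1, b31=1.
p1 = XOR of data positions {3,5,7,9,11,13,15,17,19,21,23,25,27,29,31} = 1⊕0⊕0⊕1⊕1⊕1⊕0⊕1⊕0⊕0⊕1⊕0⊕0⊕0⊕1 = 1
p2 = XOR of data positions {3,6,7,10,11,14,15,18,19,22,23,26,27,30,31} = 1⊕1⊕0⊕0⊕1⊕0⊕0⊕0⊕0⊕1⊕1⊕0⊕0⊕1⊕1 = 1
p4 = XOR of data positions {5,6,7,12,13,14,15,20,21,22,23,28,29,30,31} = 0⊕1⊕0⊕0⊕1⊕0⊕0⊕1⊕0⊕1⊕1⊕1⊕0⊕1⊕1 = 0
p8 = XOR of data positions {9,10,11,12,13,14,15,24,25,26,27,28,29,30,31} = 1⊕0⊕1⊕0⊕1⊕0⊕0⊕0⊕0⊕0⊕0⊕1⊕0⊕1⊕1 = 0
p16 = XOR of data positions {17,18,19,20,21,22,23,24,25,26,27,28,29,30,31} = 1⊕0⊕0⊕1⊕0⊕1⊕1⊕0⊕0⊕0⊕0⊕1⊕0⊕1⊕1 = 1
Codeword b1..b31 = 1110010010101001100101100001011

1110010010101001100101100001011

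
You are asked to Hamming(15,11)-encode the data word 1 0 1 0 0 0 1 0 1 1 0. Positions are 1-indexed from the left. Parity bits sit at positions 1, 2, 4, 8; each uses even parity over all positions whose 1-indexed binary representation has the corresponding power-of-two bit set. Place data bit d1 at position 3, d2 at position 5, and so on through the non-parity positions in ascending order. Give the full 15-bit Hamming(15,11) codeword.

101101010010110

Place data bits at non-power-of-two positions: b3=1, b5=0, b6=1, b7=0, b9=0, b10=0, b11=1, b12=0, b13=1, b14=1, b15=0.
p1 = XOR of data positions {3,5,7,9,11,13,15} = 1⊕0⊕0⊕0⊕1⊕1⊕0 = 1
p2 = XOR of data positions {3,6,7,10,11,14,15} = 1⊕1⊕0⊕0⊕1⊕1⊕0 = 0
p4 = XOR of data positions {5,6,7,12,13,14,15} = 0⊕1⊕0⊕0⊕1⊕1⊕0 = 1
p8 = XOR of data positions {9,10,11,12,13,14,15} = 0⊕0⊕1⊕0⊕1⊕1⊕0 = 1
Codeword b1..b15 = 101101010010110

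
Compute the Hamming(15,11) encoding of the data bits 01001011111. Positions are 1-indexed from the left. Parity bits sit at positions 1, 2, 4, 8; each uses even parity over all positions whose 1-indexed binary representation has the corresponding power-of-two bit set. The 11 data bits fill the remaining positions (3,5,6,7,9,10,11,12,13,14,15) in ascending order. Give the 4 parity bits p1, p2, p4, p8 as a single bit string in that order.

Place data bits at non-power-of-two positions: b3=0, b5=1, b6=0, b7=0, b9=1, b10=0, b11=1, b12=1, b13=1, b14=1, b15=1.
p1 = XOR of data positions {3,5,7,9,11,13,15} = 0⊕1⊕0⊕1⊕1⊕1⊕1 = 1
p2 = XOR of data positions {3,6,7,10,11,14,15} = 0⊕0⊕0⊕0⊕1⊕1⊕1 = 1
p4 = XOR of data positions {5,6,7,12,13,14,15} = 1⊕0⊕0⊕1⊕1⊕1⊕1 = 1
p8 = XOR of data positions {9,10,11,12,13,14,15} = 1⊕0⊕1⊕1⊕1⊕1⊕1 = 0
Parity bits p1,p2,p4,p8 = 1110

1110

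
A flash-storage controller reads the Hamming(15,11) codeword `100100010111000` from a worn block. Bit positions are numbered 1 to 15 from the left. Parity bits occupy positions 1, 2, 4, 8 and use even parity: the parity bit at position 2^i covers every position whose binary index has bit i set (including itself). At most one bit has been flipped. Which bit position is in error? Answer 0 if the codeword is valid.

0

s1: b1⊕b3⊕b5⊕b7⊕b9⊕b11⊕b13⊕b15 = 1⊕0⊕0⊕0⊕0⊕1⊕0⊕0 = 0
s2: b2⊕b3⊕b6⊕b7⊕b10⊕b11⊕b14⊕b15 = 0⊕0⊕0⊕0⊕1⊕1⊕0⊕0 = 0
s4: b4⊕b5⊕b6⊕b7⊕b12⊕b13⊕b14⊕b15 = 1⊕0⊕0⊕0⊕1⊕0⊕0⊕0 = 0
s8: b8⊕b9⊕b10⊕b11⊕b12⊕b13⊕b14⊕b15 = 1⊕0⊕1⊕1⊕1⊕0⊕0⊕0 = 0
Syndrome (s8...s1) = 0000 → position 0 (no error).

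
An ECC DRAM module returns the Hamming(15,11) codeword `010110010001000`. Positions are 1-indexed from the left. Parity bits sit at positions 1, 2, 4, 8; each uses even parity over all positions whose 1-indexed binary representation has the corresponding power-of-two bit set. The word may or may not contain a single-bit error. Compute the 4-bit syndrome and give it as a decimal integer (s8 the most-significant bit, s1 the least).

s1: b1⊕b3⊕b5⊕b7⊕b9⊕b11⊕b13⊕b15 = 0⊕0⊕1⊕0⊕0⊕0⊕0⊕0 = 1
s2: b2⊕b3⊕b6⊕b7⊕b10⊕b11⊕b14⊕b15 = 1⊕0⊕0⊕0⊕0⊕0⊕0⊕0 = 1
s4: b4⊕b5⊕b6⊕b7⊕b12⊕b13⊕b14⊕b15 = 1⊕1⊕0⊕0⊕1⊕0⊕0⊕0 = 1
s8: b8⊕b9⊕b10⊕b11⊕b12⊕b13⊕b14⊕b15 = 1⊕0⊕0⊕0⊕1⊕0⊕0⊕0 = 0
Syndrome (s8...s1) = 0111 → position 7.

7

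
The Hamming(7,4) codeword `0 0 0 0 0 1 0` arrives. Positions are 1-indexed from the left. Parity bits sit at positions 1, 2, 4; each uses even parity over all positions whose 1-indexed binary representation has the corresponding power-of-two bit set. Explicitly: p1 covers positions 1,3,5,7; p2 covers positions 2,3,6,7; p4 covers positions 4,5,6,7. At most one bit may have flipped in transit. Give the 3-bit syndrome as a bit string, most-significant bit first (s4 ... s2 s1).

s1: b1⊕b3⊕b5⊕b7 = 0⊕0⊕0⊕0 = 0
s2: b2⊕b3⊕b6⊕b7 = 0⊕0⊕1⊕0 = 1
s4: b4⊕b5⊕b6⊕b7 = 0⊕0⊕1⊕0 = 1
Syndrome (s4...s1) = 110 → position 6.

110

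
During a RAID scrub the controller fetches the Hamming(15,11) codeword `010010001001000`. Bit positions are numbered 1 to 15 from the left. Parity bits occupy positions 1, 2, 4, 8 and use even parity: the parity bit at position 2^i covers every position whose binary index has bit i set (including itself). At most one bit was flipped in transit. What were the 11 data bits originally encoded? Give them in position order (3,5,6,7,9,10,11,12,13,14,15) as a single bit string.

s1: b1⊕b3⊕b5⊕b7⊕b9⊕b11⊕b13⊕b15 = 0⊕0⊕1⊕0⊕1⊕0⊕0⊕0 = 0
s2: b2⊕b3⊕b6⊕b7⊕b10⊕b11⊕b14⊕b15 = 1⊕0⊕0⊕0⊕0⊕0⊕0⊕0 = 1
s4: b4⊕b5⊕b6⊕b7⊕b12⊕b13⊕b14⊕b15 = 0⊕1⊕0⊕0⊕1⊕0⊕0⊕0 = 0
s8: b8⊕b9⊕b10⊕b11⊕b12⊕b13⊕b14⊕b15 = 0⊕1⊕0⊕0⊕1⊕0⊕0⊕0 = 0
Syndrome (s8...s1) = 0010 → position 2.
Flip bit 2: corrected codeword = 000010001001000
Data bits at positions 3,5,6,7,9,10,11,12,13,14,15: 01001001000

01001001000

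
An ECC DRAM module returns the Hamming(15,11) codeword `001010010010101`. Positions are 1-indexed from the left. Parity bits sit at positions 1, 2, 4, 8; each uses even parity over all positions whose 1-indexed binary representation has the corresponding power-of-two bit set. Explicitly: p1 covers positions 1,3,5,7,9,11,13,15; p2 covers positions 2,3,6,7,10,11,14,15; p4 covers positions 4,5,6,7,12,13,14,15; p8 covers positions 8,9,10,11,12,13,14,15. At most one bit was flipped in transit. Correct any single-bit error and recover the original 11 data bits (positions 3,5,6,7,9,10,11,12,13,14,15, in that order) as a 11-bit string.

s1: b1⊕b3⊕b5⊕b7⊕b9⊕b11⊕b13⊕b15 = 0⊕1⊕1⊕0⊕0⊕1⊕1⊕1 = 1
s2: b2⊕b3⊕b6⊕b7⊕b10⊕b11⊕b14⊕b15 = 0⊕1⊕0⊕0⊕0⊕1⊕0⊕1 = 1
s4: b4⊕b5⊕b6⊕b7⊕b12⊕b13⊕b14⊕b15 = 0⊕1⊕0⊕0⊕0⊕1⊕0⊕1 = 1
s8: b8⊕b9⊕b10⊕b11⊕b12⊕b13⊕b14⊕b15 = 1⊕0⊕0⊕1⊕0⊕1⊕0⊕1 = 0
Syndrome (s8...s1) = 0111 → position 7.
Flip bit 7: corrected codeword = 001010110010101
Data bits at positions 3,5,6,7,9,10,11,12,13,14,15: 11010010101

11010010101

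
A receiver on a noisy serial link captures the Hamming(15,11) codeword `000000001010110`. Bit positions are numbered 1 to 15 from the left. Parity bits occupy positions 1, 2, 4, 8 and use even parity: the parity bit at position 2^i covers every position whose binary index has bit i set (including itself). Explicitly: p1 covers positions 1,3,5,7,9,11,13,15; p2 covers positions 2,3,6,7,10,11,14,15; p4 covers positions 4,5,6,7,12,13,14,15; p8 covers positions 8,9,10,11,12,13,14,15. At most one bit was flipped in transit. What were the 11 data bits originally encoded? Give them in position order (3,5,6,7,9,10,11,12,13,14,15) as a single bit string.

s1: b1⊕b3⊕b5⊕b7⊕b9⊕b11⊕b13⊕b15 = 0⊕0⊕0⊕0⊕1⊕1⊕1⊕0 = 1
s2: b2⊕b3⊕b6⊕b7⊕b10⊕b11⊕b14⊕b15 = 0⊕0⊕0⊕0⊕0⊕1⊕1⊕0 = 0
s4: b4⊕b5⊕b6⊕b7⊕b12⊕b13⊕b14⊕b15 = 0⊕0⊕0⊕0⊕0⊕1⊕1⊕0 = 0
s8: b8⊕b9⊕b10⊕b11⊕b12⊕b13⊕b14⊕b15 = 0⊕1⊕0⊕1⊕0⊕1⊕1⊕0 = 0
Syndrome (s8...s1) = 0001 → position 1.
Flip bit 1: corrected codeword = 100000001010110
Data bits at positions 3,5,6,7,9,10,11,12,13,14,15: 00001010110

00001010110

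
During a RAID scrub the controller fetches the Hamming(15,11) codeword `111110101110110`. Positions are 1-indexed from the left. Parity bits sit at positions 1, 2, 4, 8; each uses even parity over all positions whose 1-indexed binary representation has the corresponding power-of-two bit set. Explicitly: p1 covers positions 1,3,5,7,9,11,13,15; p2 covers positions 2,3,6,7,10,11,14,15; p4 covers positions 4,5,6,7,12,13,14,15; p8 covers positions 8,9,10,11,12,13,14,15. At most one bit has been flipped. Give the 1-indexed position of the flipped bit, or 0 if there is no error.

13

s1: b1⊕b3⊕b5⊕b7⊕b9⊕b11⊕b13⊕b15 = 1⊕1⊕1⊕1⊕1⊕1⊕1⊕0 = 1
s2: b2⊕b3⊕b6⊕b7⊕b10⊕b11⊕b14⊕b15 = 1⊕1⊕0⊕1⊕1⊕1⊕1⊕0 = 0
s4: b4⊕b5⊕b6⊕b7⊕b12⊕b13⊕b14⊕b15 = 1⊕1⊕0⊕1⊕0⊕1⊕1⊕0 = 1
s8: b8⊕b9⊕b10⊕b11⊕b12⊕b13⊕b14⊕b15 = 0⊕1⊕1⊕1⊕0⊕1⊕1⊕0 = 1
Syndrome (s8...s1) = 1101 → position 13.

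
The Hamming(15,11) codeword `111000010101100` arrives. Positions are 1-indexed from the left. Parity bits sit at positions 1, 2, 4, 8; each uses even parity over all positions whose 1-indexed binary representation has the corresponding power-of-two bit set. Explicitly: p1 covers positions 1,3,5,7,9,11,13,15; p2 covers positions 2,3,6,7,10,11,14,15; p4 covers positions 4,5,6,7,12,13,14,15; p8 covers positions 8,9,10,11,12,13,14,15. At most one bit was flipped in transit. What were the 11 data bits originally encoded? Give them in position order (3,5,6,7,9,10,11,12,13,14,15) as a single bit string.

00000101100

s1: b1⊕b3⊕b5⊕b7⊕b9⊕b11⊕b13⊕b15 = 1⊕1⊕0⊕0⊕0⊕0⊕1⊕0 = 1
s2: b2⊕b3⊕b6⊕b7⊕b10⊕b11⊕b14⊕b15 = 1⊕1⊕0⊕0⊕1⊕0⊕0⊕0 = 1
s4: b4⊕b5⊕b6⊕b7⊕b12⊕b13⊕b14⊕b15 = 0⊕0⊕0⊕0⊕1⊕1⊕0⊕0 = 0
s8: b8⊕b9⊕b10⊕b11⊕b12⊕b13⊕b14⊕b15 = 1⊕0⊕1⊕0⊕1⊕1⊕0⊕0 = 0
Syndrome (s8...s1) = 0011 → position 3.
Flip bit 3: corrected codeword = 110000010101100
Data bits at positions 3,5,6,7,9,10,11,12,13,14,15: 00000101100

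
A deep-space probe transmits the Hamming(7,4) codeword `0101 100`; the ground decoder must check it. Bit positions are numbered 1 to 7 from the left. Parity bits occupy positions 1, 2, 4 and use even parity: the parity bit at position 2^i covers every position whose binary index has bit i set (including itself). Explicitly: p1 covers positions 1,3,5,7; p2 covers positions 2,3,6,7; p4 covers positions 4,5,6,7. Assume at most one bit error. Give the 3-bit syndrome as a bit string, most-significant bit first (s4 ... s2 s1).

011

s1: b1⊕b3⊕b5⊕b7 = 0⊕0⊕1⊕0 = 1
s2: b2⊕b3⊕b6⊕b7 = 1⊕0⊕0⊕0 = 1
s4: b4⊕b5⊕b6⊕b7 = 1⊕1⊕0⊕0 = 0
Syndrome (s4...s1) = 011 → position 3.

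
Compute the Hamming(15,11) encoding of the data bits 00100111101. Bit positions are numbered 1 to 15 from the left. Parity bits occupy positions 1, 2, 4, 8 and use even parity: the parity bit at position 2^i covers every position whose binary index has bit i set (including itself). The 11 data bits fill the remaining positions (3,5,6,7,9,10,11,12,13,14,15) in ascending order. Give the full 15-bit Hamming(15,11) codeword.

Place data bits at non-power-of-two positions: b3=0, b5=0, b6=1, b7=0, b9=0, b10=1, b11=1, b12=1, b13=1, b14=0, b15=1.
p1 = XOR of data positions {3,5,7,9,11,13,15} = 0⊕0⊕0⊕0⊕1⊕1⊕1 = 1
p2 = XOR of data positions {3,6,7,10,11,14,15} = 0⊕1⊕0⊕1⊕1⊕0⊕1 = 0
p4 = XOR of data positions {5,6,7,12,13,14,15} = 0⊕1⊕0⊕1⊕1⊕0⊕1 = 0
p8 = XOR of data positions {9,10,11,12,13,14,15} = 0⊕1⊕1⊕1⊕1⊕0⊕1 = 1
Codeword b1..b15 = 100001010111101

100001010111101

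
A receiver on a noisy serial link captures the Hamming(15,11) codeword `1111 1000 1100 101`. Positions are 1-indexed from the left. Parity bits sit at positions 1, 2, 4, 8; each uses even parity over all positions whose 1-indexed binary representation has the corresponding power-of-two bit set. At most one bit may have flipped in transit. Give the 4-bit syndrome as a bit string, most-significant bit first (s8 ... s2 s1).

s1: b1⊕b3⊕b5⊕b7⊕b9⊕b11⊕b13⊕b15 = 1⊕1⊕1⊕0⊕1⊕0⊕1⊕1 = 0
s2: b2⊕b3⊕b6⊕b7⊕b10⊕b11⊕b14⊕b15 = 1⊕1⊕0⊕0⊕1⊕0⊕0⊕1 = 0
s4: b4⊕b5⊕b6⊕b7⊕b12⊕b13⊕b14⊕b15 = 1⊕1⊕0⊕0⊕0⊕1⊕0⊕1 = 0
s8: b8⊕b9⊕b10⊕b11⊕b12⊕b13⊕b14⊕b15 = 0⊕1⊕1⊕0⊕0⊕1⊕0⊕1 = 0
Syndrome (s8...s1) = 0000 → position 0 (no error).

0000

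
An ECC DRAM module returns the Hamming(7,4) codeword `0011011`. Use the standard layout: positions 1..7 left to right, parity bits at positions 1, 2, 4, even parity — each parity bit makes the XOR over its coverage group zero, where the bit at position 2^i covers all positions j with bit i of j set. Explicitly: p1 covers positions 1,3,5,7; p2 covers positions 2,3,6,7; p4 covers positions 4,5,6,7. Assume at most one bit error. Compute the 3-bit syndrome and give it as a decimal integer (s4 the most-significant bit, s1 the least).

s1: b1⊕b3⊕b5⊕b7 = 0⊕1⊕0⊕1 = 0
s2: b2⊕b3⊕b6⊕b7 = 0⊕1⊕1⊕1 = 1
s4: b4⊕b5⊕b6⊕b7 = 1⊕0⊕1⊕1 = 1
Syndrome (s4...s1) = 110 → position 6.

6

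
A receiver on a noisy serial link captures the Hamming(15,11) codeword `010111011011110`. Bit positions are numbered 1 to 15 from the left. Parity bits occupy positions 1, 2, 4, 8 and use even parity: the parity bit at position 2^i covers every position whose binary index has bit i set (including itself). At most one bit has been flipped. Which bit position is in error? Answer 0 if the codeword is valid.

0

s1: b1⊕b3⊕b5⊕b7⊕b9⊕b11⊕b13⊕b15 = 0⊕0⊕1⊕0⊕1⊕1⊕1⊕0 = 0
s2: b2⊕b3⊕b6⊕b7⊕b10⊕b11⊕b14⊕b15 = 1⊕0⊕1⊕0⊕0⊕1⊕1⊕0 = 0
s4: b4⊕b5⊕b6⊕b7⊕b12⊕b13⊕b14⊕b15 = 1⊕1⊕1⊕0⊕1⊕1⊕1⊕0 = 0
s8: b8⊕b9⊕b10⊕b11⊕b12⊕b13⊕b14⊕b15 = 1⊕1⊕0⊕1⊕1⊕1⊕1⊕0 = 0
Syndrome (s8...s1) = 0000 → position 0 (no error).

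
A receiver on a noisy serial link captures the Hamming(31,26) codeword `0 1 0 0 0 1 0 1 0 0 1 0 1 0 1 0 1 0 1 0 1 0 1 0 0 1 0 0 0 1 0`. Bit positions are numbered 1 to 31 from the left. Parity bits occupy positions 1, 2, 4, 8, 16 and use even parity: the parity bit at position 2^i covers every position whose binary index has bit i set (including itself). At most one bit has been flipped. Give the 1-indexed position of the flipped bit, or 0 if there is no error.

s1: b1⊕b3⊕b5⊕b7⊕b9⊕b11⊕b13⊕b15⊕b17⊕b19⊕b21⊕b23⊕b25⊕b27⊕b29⊕b31 = 0⊕0⊕0⊕0⊕0⊕1⊕1⊕1⊕1⊕1⊕1⊕1⊕0⊕0⊕0⊕0 = 1
s2: b2⊕b3⊕b6⊕b7⊕b10⊕b11⊕b14⊕b15⊕b18⊕b19⊕b22⊕b23⊕b26⊕b27⊕b30⊕b31 = 1⊕0⊕1⊕0⊕0⊕1⊕0⊕1⊕0⊕1⊕0⊕1⊕1⊕0⊕1⊕0 = 0
s4: b4⊕b5⊕b6⊕b7⊕b12⊕b13⊕b14⊕b15⊕b20⊕b21⊕b22⊕b23⊕b28⊕b29⊕b30⊕b31 = 0⊕0⊕1⊕0⊕0⊕1⊕0⊕1⊕0⊕1⊕0⊕1⊕0⊕0⊕1⊕0 = 0
s8: b8⊕b9⊕b10⊕b11⊕b12⊕b13⊕b14⊕b15⊕b24⊕b25⊕b26⊕b27⊕b28⊕b29⊕b30⊕b31 = 1⊕0⊕0⊕1⊕0⊕1⊕0⊕1⊕0⊕0⊕1⊕0⊕0⊕0⊕1⊕0 = 0
s16: b16⊕b17⊕b18⊕b19⊕b20⊕b21⊕b22⊕b23⊕b24⊕b25⊕b26⊕b27⊕b28⊕b29⊕b30⊕b31 = 0⊕1⊕0⊕1⊕0⊕1⊕0⊕1⊕0⊕0⊕1⊕0⊕0⊕0⊕1⊕0 = 0
Syndrome (s16...s1) = 00001 → position 1.

1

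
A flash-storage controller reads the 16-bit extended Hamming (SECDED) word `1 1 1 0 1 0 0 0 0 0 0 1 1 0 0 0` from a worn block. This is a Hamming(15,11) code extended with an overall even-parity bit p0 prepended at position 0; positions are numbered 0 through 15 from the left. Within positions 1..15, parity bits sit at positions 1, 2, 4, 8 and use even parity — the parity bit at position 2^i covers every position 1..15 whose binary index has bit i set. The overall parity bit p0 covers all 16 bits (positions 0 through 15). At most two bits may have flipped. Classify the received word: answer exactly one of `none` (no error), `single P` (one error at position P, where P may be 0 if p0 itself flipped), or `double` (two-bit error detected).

s1: b1⊕b3⊕b5⊕b7⊕b9⊕b11⊕b13⊕b15 = 1⊕0⊕0⊕0⊕0⊕1⊕0⊕0 = 0
s2: b2⊕b3⊕b6⊕b7⊕b10⊕b11⊕b14⊕b15 = 1⊕0⊕0⊕0⊕0⊕1⊕0⊕0 = 0
s4: b4⊕b5⊕b6⊕b7⊕b12⊕b13⊕b14⊕b15 = 1⊕0⊕0⊕0⊕1⊕0⊕0⊕0 = 0
s8: b8⊕b9⊕b10⊕b11⊕b12⊕b13⊕b14⊕b15 = 0⊕0⊕0⊕1⊕1⊕0⊕0⊕0 = 0
Syndrome (s8...s1) = 0000 → position 0 (no error).
Overall parity (XOR of all 16 bits, including p0): 1⊕1⊕1⊕0⊕1⊕0⊕0⊕0⊕0⊕0⊕0⊕1⊕1⊕0⊕0⊕0 = 0
Overall=0, syndrome position=0 → no error.

none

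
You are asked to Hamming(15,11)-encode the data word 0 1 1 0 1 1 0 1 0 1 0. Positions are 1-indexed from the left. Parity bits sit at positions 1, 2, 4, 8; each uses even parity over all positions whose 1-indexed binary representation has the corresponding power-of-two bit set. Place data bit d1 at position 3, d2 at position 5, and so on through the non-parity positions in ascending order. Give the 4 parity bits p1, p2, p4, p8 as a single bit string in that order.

Place data bits at non-power-of-two positions: b3=0, b5=1, b6=1, b7=0, b9=1, b10=1, b11=0, b12=1, b13=0, b14=1, b15=0.
p1 = XOR of data positions {3,5,7,9,11,13,15} = 0⊕1⊕0⊕1⊕0⊕0⊕0 = 0
p2 = XOR of data positions {3,6,7,10,11,14,15} = 0⊕1⊕0⊕1⊕0⊕1⊕0 = 1
p4 = XOR of data positions {5,6,7,12,13,14,15} = 1⊕1⊕0⊕1⊕0⊕1⊕0 = 0
p8 = XOR of data positions {9,10,11,12,13,14,15} = 1⊕1⊕0⊕1⊕0⊕1⊕0 = 0
Parity bits p1,p2,p4,p8 = 0100

0100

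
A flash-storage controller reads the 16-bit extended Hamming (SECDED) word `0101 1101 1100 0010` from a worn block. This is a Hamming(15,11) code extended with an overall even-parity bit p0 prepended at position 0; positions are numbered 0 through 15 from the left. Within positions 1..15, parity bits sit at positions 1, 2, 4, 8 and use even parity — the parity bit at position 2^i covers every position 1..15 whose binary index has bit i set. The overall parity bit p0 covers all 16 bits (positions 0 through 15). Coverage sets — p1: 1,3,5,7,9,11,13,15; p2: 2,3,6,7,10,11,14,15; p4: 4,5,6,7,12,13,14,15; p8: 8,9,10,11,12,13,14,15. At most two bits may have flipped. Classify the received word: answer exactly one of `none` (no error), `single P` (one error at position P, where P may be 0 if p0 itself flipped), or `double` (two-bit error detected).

s1: b1⊕b3⊕b5⊕b7⊕b9⊕b11⊕b13⊕b15 = 1⊕1⊕1⊕1⊕1⊕0⊕0⊕0 = 1
s2: b2⊕b3⊕b6⊕b7⊕b10⊕b11⊕b14⊕b15 = 0⊕1⊕0⊕1⊕0⊕0⊕1⊕0 = 1
s4: b4⊕b5⊕b6⊕b7⊕b12⊕b13⊕b14⊕b15 = 1⊕1⊕0⊕1⊕0⊕0⊕1⊕0 = 0
s8: b8⊕b9⊕b10⊕b11⊕b12⊕b13⊕b14⊕b15 = 1⊕1⊕0⊕0⊕0⊕0⊕1⊕0 = 1
Syndrome (s8...s1) = 1011 → position 11.
Overall parity (XOR of all 16 bits, including p0): 0⊕1⊕0⊕1⊕1⊕1⊕0⊕1⊕1⊕1⊕0⊕0⊕0⊕0⊕1⊕0 = 0
Overall=0, syndrome position=11 → double-bit error detected (uncorrectable).

double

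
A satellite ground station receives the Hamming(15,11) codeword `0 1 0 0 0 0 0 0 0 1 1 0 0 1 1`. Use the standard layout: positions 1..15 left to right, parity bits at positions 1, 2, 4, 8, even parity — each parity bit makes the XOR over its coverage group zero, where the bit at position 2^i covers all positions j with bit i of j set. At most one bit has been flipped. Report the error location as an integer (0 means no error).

2

s1: b1⊕b3⊕b5⊕b7⊕b9⊕b11⊕b13⊕b15 = 0⊕0⊕0⊕0⊕0⊕1⊕0⊕1 = 0
s2: b2⊕b3⊕b6⊕b7⊕b10⊕b11⊕b14⊕b15 = 1⊕0⊕0⊕0⊕1⊕1⊕1⊕1 = 1
s4: b4⊕b5⊕b6⊕b7⊕b12⊕b13⊕b14⊕b15 = 0⊕0⊕0⊕0⊕0⊕0⊕1⊕1 = 0
s8: b8⊕b9⊕b10⊕b11⊕b12⊕b13⊕b14⊕b15 = 0⊕0⊕1⊕1⊕0⊕0⊕1⊕1 = 0
Syndrome (s8...s1) = 0010 → position 2.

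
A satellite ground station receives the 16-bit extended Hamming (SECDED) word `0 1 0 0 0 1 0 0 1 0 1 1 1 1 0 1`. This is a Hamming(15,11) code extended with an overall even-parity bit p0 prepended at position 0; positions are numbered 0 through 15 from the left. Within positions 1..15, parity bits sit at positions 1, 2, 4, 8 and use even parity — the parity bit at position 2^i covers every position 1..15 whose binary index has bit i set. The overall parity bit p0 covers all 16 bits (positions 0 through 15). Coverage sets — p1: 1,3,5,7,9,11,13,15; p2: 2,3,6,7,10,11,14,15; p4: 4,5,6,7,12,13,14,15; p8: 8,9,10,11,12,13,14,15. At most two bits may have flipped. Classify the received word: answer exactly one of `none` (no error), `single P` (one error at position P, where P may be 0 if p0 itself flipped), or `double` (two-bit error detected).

s1: b1⊕b3⊕b5⊕b7⊕b9⊕b11⊕b13⊕b15 = 1⊕0⊕1⊕0⊕0⊕1⊕1⊕1 = 1
s2: b2⊕b3⊕b6⊕b7⊕b10⊕b11⊕b14⊕b15 = 0⊕0⊕0⊕0⊕1⊕1⊕0⊕1 = 1
s4: b4⊕b5⊕b6⊕b7⊕b12⊕b13⊕b14⊕b15 = 0⊕1⊕0⊕0⊕1⊕1⊕0⊕1 = 0
s8: b8⊕b9⊕b10⊕b11⊕b12⊕b13⊕b14⊕b15 = 1⊕0⊕1⊕1⊕1⊕1⊕0⊕1 = 0
Syndrome (s8...s1) = 0011 → position 3.
Overall parity (XOR of all 16 bits, including p0): 0⊕1⊕0⊕0⊕0⊕1⊕0⊕0⊕1⊕0⊕1⊕1⊕1⊕1⊕0⊕1 = 0
Overall=0, syndrome position=3 → double-bit error detected (uncorrectable).

double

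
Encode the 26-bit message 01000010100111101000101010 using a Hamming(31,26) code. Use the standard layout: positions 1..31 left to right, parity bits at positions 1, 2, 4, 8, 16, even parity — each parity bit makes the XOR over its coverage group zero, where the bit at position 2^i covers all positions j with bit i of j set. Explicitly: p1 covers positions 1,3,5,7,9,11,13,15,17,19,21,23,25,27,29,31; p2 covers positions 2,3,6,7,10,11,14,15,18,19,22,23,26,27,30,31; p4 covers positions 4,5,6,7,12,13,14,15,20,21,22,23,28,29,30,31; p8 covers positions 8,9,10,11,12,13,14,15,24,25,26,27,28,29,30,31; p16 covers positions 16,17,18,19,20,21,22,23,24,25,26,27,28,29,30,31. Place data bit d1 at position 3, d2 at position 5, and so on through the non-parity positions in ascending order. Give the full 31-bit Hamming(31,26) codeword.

Place data bits at non-power-of-two positions: b3=0, b5=1, b6=0, b7=0, b9=0, b10=0, b11=1, b12=0, b13=1, b14=0, b15=0, b17=1, b18=1, b19=1, b20=1, b21=0, b22=1, b23=0, b24=0, b25=0, b26=1, b27=0, b28=1, b29=0, b30=1, b31=0.
p1 = XOR of data positions {3,5,7,9,11,13,15,17,19,21,23,25,27,29,31} = 0⊕1⊕0⊕0⊕1⊕1⊕0⊕1⊕1⊕0⊕0⊕0⊕0⊕0⊕0 = 1
p2 = XOR of data positions {3,6,7,10,11,14,15,18,19,22,23,26,27,30,31} = 0⊕0⊕0⊕0⊕1⊕0⊕0⊕1⊕1⊕1⊕0⊕1⊕0⊕1⊕0 = 0
p4 = XOR of data positions {5,6,7,12,13,14,15,20,21,22,23,28,29,30,31} = 1⊕0⊕0⊕0⊕1⊕0⊕0⊕1⊕0⊕1⊕0⊕1⊕0⊕1⊕0 = 0
p8 = XOR of data positions {9,10,11,12,13,14,15,24,25,26,27,28,29,30,31} = 0⊕0⊕1⊕0⊕1⊕0⊕0⊕0⊕0⊕1⊕0⊕1⊕0⊕1⊕0 = 1
p16 = XOR of data positions {17,18,19,20,21,22,23,24,25,26,27,28,29,30,31} = 1⊕1⊕1⊕1⊕0⊕1⊕0⊕0⊕0⊕1⊕0⊕1⊕0⊕1⊕0 = 0
Codeword b1..b31 = 1000100100101000111101000101010

1000100100101000111101000101010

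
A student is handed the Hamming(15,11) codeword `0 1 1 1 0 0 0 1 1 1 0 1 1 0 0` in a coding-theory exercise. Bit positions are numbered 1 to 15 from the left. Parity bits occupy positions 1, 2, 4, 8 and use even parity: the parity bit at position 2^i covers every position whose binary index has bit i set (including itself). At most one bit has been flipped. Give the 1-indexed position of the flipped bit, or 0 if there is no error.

15

s1: b1⊕b3⊕b5⊕b7⊕b9⊕b11⊕b13⊕b15 = 0⊕1⊕0⊕0⊕1⊕0⊕1⊕0 = 1
s2: b2⊕b3⊕b6⊕b7⊕b10⊕b11⊕b14⊕b15 = 1⊕1⊕0⊕0⊕1⊕0⊕0⊕0 = 1
s4: b4⊕b5⊕b6⊕b7⊕b12⊕b13⊕b14⊕b15 = 1⊕0⊕0⊕0⊕1⊕1⊕0⊕0 = 1
s8: b8⊕b9⊕b10⊕b11⊕b12⊕b13⊕b14⊕b15 = 1⊕1⊕1⊕0⊕1⊕1⊕0⊕0 = 1
Syndrome (s8...s1) = 1111 → position 15.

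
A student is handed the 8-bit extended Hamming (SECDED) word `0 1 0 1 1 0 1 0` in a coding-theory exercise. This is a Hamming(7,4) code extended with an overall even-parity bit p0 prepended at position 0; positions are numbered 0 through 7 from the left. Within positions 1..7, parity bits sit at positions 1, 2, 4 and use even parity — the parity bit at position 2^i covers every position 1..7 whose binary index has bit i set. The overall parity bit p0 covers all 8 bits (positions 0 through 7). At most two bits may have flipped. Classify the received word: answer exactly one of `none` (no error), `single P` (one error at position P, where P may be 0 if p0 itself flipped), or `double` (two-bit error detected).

s1: b1⊕b3⊕b5⊕b7 = 1⊕1⊕0⊕0 = 0
s2: b2⊕b3⊕b6⊕b7 = 0⊕1⊕1⊕0 = 0
s4: b4⊕b5⊕b6⊕b7 = 1⊕0⊕1⊕0 = 0
Syndrome (s4...s1) = 000 → position 0 (no error).
Overall parity (XOR of all 8 bits, including p0): 0⊕1⊕0⊕1⊕1⊕0⊕1⊕0 = 0
Overall=0, syndrome position=0 → no error.

none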